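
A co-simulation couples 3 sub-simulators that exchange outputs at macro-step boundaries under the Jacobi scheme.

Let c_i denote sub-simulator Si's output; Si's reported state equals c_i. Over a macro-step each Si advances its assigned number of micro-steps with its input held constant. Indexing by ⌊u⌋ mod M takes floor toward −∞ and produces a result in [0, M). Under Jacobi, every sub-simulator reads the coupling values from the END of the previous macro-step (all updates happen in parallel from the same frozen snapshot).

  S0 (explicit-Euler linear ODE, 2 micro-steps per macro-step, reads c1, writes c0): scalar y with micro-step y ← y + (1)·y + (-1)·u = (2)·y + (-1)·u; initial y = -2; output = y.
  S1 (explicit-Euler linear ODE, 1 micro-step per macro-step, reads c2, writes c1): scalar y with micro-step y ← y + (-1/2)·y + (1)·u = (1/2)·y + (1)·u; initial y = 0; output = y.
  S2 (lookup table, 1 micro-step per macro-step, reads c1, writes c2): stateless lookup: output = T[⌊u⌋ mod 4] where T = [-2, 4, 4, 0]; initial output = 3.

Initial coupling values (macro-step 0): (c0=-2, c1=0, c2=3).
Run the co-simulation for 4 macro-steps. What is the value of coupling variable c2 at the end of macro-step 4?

macro 1: S0 reads c1=0 → after 2×micro: -8; S1 reads c2=3 → after 1×micro: 3; S2 reads c1=0 → after 1×micro: -2 ⇒ (c0=-8, c1=3, c2=-2)
macro 2: S0 reads c1=3 → after 2×micro: -41; S1 reads c2=-2 → after 1×micro: -1/2; S2 reads c1=3 → after 1×micro: 0 ⇒ (c0=-41, c1=-1/2, c2=0)
macro 3: S0 reads c1=-1/2 → after 2×micro: -325/2; S1 reads c2=0 → after 1×micro: -1/4; S2 reads c1=-1/2 → after 1×micro: 0 ⇒ (c0=-325/2, c1=-1/4, c2=0)
macro 4: S0 reads c1=-1/4 → after 2×micro: -2597/4; S1 reads c2=0 → after 1×micro: -1/8; S2 reads c1=-1/4 → after 1×micro: 0 ⇒ (c0=-2597/4, c1=-1/8, c2=0)

c2 at macro-step 4 = 0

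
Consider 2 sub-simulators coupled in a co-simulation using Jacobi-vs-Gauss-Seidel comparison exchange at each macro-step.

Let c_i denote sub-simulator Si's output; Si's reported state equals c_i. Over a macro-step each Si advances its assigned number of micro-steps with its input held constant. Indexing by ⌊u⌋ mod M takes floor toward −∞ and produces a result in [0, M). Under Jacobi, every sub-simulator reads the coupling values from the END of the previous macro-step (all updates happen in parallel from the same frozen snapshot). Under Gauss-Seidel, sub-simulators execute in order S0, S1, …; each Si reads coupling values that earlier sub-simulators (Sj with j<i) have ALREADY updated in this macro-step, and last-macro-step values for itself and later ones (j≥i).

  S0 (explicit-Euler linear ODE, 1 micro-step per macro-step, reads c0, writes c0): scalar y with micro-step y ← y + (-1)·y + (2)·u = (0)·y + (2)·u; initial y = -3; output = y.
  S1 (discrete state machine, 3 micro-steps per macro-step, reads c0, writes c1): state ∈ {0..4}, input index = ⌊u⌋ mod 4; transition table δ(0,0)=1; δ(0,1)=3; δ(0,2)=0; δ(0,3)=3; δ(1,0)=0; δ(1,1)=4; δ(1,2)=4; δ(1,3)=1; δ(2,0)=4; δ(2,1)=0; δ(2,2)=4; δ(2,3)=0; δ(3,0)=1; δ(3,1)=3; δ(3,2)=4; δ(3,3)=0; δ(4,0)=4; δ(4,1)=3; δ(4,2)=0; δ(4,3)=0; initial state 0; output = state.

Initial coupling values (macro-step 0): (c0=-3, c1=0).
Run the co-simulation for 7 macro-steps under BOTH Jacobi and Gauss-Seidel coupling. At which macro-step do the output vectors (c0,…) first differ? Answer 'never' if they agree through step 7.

first divergence at macro-step: 1

[Jacobi] macro 1: S0 reads c0=-3 → after 1×micro: -6; S1 reads c0=-3 → after 3×micro: 3 ⇒ (c0=-6, c1=3)
[Jacobi] macro 2: S0 reads c0=-6 → after 1×micro: -12; S1 reads c0=-6 → after 3×micro: 0 ⇒ (c0=-12, c1=0)
[Jacobi] macro 3: S0 reads c0=-12 → after 1×micro: -24; S1 reads c0=-12 → after 3×micro: 1 ⇒ (c0=-24, c1=1)
[Jacobi] macro 4: S0 reads c0=-24 → after 1×micro: -48; S1 reads c0=-24 → after 3×micro: 0 ⇒ (c0=-48, c1=0)
[Jacobi] macro 5: S0 reads c0=-48 → after 1×micro: -96; S1 reads c0=-48 → after 3×micro: 1 ⇒ (c0=-96, c1=1)
[Jacobi] macro 6: S0 reads c0=-96 → after 1×micro: -192; S1 reads c0=-96 → after 3×micro: 0 ⇒ (c0=-192, c1=0)
[Jacobi] macro 7: S0 reads c0=-192 → after 1×micro: -384; S1 reads c0=-192 → after 3×micro: 1 ⇒ (c0=-384, c1=1)
[Gauss-Seidel] macro 1: S0 reads c0=-3 → after 1×micro: -6; S1 reads c0=-6 → after 3×micro: 0 ⇒ (c0=-6, c1=0)
[Gauss-Seidel] macro 2: S0 reads c0=-6 → after 1×micro: -12; S1 reads c0=-12 → after 3×micro: 1 ⇒ (c0=-12, c1=1)
[Gauss-Seidel] macro 3: S0 reads c0=-12 → after 1×micro: -24; S1 reads c0=-24 → after 3×micro: 0 ⇒ (c0=-24, c1=0)
[Gauss-Seidel] macro 4: S0 reads c0=-24 → after 1×micro: -48; S1 reads c0=-48 → after 3×micro: 1 ⇒ (c0=-48, c1=1)
[Gauss-Seidel] macro 5: S0 reads c0=-48 → after 1×micro: -96; S1 reads c0=-96 → after 3×micro: 0 ⇒ (c0=-96, c1=0)
[Gauss-Seidel] macro 6: S0 reads c0=-96 → after 1×micro: -192; S1 reads c0=-192 → after 3×micro: 1 ⇒ (c0=-192, c1=1)
[Gauss-Seidel] macro 7: S0 reads c0=-192 → after 1×micro: -384; S1 reads c0=-384 → after 3×micro: 0 ⇒ (c0=-384, c1=0)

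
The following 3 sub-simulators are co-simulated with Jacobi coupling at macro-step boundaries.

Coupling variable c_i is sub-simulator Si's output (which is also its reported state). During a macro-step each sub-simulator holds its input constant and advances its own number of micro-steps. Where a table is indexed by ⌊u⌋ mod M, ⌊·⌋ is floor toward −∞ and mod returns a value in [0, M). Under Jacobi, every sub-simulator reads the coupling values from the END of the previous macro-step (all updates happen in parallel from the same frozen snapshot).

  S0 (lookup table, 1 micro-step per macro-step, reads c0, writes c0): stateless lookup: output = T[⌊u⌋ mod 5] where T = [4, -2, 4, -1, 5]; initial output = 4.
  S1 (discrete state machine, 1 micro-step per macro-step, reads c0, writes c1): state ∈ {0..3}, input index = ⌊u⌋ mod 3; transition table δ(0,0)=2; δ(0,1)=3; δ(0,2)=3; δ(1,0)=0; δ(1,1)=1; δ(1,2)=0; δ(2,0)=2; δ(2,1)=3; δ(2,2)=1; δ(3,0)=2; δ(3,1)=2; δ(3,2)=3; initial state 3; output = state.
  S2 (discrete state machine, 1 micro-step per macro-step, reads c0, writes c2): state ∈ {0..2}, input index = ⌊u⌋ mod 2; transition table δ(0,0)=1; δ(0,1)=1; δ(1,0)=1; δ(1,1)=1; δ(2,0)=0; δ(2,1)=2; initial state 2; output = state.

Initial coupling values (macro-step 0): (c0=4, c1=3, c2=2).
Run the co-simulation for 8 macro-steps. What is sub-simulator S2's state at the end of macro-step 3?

S2 state at macro-step 3 = 1

macro 1: S0 reads c0=4 → after 1×micro: 5; S1 reads c0=4 → after 1×micro: 2; S2 reads c0=4 → after 1×micro: 0 ⇒ (c0=5, c1=2, c2=0)
macro 2: S0 reads c0=5 → after 1×micro: 4; S1 reads c0=5 → after 1×micro: 1; S2 reads c0=5 → after 1×micro: 1 ⇒ (c0=4, c1=1, c2=1)
macro 3: S0 reads c0=4 → after 1×micro: 5; S1 reads c0=4 → after 1×micro: 1; S2 reads c0=4 → after 1×micro: 1 ⇒ (c0=5, c1=1, c2=1)
macro 4: S0 reads c0=5 → after 1×micro: 4; S1 reads c0=5 → after 1×micro: 0; S2 reads c0=5 → after 1×micro: 1 ⇒ (c0=4, c1=0, c2=1)
macro 5: S0 reads c0=4 → after 1×micro: 5; S1 reads c0=4 → after 1×micro: 3; S2 reads c0=4 → after 1×micro: 1 ⇒ (c0=5, c1=3, c2=1)
macro 6: S0 reads c0=5 → after 1×micro: 4; S1 reads c0=5 → after 1×micro: 3; S2 reads c0=5 → after 1×micro: 1 ⇒ (c0=4, c1=3, c2=1)
macro 7: S0 reads c0=4 → after 1×micro: 5; S1 reads c0=4 → after 1×micro: 2; S2 reads c0=4 → after 1×micro: 1 ⇒ (c0=5, c1=2, c2=1)
macro 8: S0 reads c0=5 → after 1×micro: 4; S1 reads c0=5 → after 1×micro: 1; S2 reads c0=5 → after 1×micro: 1 ⇒ (c0=4, c1=1, c2=1)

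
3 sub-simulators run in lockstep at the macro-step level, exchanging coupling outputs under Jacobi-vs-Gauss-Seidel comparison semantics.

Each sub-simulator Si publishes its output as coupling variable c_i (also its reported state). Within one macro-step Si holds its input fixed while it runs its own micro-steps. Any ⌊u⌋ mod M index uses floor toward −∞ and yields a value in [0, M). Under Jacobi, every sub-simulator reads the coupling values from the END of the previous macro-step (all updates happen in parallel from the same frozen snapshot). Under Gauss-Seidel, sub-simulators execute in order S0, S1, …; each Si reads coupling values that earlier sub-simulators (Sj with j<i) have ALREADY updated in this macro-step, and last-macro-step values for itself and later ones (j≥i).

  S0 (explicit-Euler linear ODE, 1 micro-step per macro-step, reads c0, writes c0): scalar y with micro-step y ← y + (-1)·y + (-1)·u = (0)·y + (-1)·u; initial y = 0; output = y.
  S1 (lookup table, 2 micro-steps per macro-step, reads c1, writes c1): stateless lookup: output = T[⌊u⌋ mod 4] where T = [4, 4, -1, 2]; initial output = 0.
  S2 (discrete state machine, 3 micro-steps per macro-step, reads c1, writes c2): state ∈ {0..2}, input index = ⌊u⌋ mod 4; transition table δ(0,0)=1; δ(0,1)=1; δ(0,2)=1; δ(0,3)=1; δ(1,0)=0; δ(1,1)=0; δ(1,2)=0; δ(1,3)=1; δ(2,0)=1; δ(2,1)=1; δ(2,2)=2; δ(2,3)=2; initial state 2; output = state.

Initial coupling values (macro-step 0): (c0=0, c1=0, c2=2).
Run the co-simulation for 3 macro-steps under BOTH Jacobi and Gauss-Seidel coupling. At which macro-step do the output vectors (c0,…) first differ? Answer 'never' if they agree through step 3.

first divergence at macro-step: never

[Jacobi] macro 1: S0 reads c0=0 → after 1×micro: 0; S1 reads c1=0 → after 2×micro: 4; S2 reads c1=0 → after 3×micro: 1 ⇒ (c0=0, c1=4, c2=1)
[Jacobi] macro 2: S0 reads c0=0 → after 1×micro: 0; S1 reads c1=4 → after 2×micro: 4; S2 reads c1=4 → after 3×micro: 0 ⇒ (c0=0, c1=4, c2=0)
[Jacobi] macro 3: S0 reads c0=0 → after 1×micro: 0; S1 reads c1=4 → after 2×micro: 4; S2 reads c1=4 → after 3×micro: 1 ⇒ (c0=0, c1=4, c2=1)
[Gauss-Seidel] macro 1: S0 reads c0=0 → after 1×micro: 0; S1 reads c1=0 → after 2×micro: 4; S2 reads c1=4 → after 3×micro: 1 ⇒ (c0=0, c1=4, c2=1)
[Gauss-Seidel] macro 2: S0 reads c0=0 → after 1×micro: 0; S1 reads c1=4 → after 2×micro: 4; S2 reads c1=4 → after 3×micro: 0 ⇒ (c0=0, c1=4, c2=0)
[Gauss-Seidel] macro 3: S0 reads c0=0 → after 1×micro: 0; S1 reads c1=4 → after 2×micro: 4; S2 reads c1=4 → after 3×micro: 1 ⇒ (c0=0, c1=4, c2=1)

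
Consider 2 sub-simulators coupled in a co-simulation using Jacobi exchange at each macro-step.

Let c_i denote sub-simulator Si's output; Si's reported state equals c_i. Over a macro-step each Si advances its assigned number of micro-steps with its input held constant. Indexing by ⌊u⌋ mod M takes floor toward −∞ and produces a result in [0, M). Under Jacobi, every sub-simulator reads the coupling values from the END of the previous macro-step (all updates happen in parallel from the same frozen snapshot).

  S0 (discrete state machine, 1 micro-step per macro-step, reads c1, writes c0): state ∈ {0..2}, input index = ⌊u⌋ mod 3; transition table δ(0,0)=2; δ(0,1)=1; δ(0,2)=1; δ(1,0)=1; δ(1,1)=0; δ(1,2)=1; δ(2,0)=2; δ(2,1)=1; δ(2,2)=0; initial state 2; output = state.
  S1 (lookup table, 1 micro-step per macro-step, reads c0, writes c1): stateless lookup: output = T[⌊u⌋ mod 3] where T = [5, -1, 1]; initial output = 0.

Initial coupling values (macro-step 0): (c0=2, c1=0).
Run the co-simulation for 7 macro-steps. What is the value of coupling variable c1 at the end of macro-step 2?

macro 1: S0 reads c1=0 → after 1×micro: 2; S1 reads c0=2 → after 1×micro: 1 ⇒ (c0=2, c1=1)
macro 2: S0 reads c1=1 → after 1×micro: 1; S1 reads c0=2 → after 1×micro: 1 ⇒ (c0=1, c1=1)
macro 3: S0 reads c1=1 → after 1×micro: 0; S1 reads c0=1 → after 1×micro: -1 ⇒ (c0=0, c1=-1)
macro 4: S0 reads c1=-1 → after 1×micro: 1; S1 reads c0=0 → after 1×micro: 5 ⇒ (c0=1, c1=5)
macro 5: S0 reads c1=5 → after 1×micro: 1; S1 reads c0=1 → after 1×micro: -1 ⇒ (c0=1, c1=-1)
macro 6: S0 reads c1=-1 → after 1×micro: 1; S1 reads c0=1 → after 1×micro: -1 ⇒ (c0=1, c1=-1)
macro 7: S0 reads c1=-1 → after 1×micro: 1; S1 reads c0=1 → after 1×micro: -1 ⇒ (c0=1, c1=-1)

c1 at macro-step 2 = 1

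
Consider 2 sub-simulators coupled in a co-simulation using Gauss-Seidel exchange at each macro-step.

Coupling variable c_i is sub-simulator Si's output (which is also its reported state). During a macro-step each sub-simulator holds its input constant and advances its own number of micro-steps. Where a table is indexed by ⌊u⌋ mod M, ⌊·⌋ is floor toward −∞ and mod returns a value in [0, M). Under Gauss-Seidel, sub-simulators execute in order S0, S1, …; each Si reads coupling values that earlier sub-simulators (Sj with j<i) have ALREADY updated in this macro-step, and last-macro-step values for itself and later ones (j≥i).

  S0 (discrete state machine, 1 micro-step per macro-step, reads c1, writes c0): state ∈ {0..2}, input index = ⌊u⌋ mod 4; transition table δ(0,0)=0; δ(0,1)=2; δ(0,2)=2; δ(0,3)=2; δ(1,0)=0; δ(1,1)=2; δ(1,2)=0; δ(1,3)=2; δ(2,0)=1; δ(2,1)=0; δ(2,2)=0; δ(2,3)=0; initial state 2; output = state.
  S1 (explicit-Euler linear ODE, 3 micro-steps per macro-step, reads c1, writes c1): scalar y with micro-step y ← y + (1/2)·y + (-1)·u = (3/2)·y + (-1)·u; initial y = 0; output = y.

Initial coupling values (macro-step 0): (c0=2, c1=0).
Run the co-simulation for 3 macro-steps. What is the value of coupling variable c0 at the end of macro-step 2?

c0 at macro-step 2 = 0

macro 1: S0 reads c1=0 → after 1×micro: 1; S1 reads c1=0 → after 3×micro: 0 ⇒ (c0=1, c1=0)
macro 2: S0 reads c1=0 → after 1×micro: 0; S1 reads c1=0 → after 3×micro: 0 ⇒ (c0=0, c1=0)
macro 3: S0 reads c1=0 → after 1×micro: 0; S1 reads c1=0 → after 3×micro: 0 ⇒ (c0=0, c1=0)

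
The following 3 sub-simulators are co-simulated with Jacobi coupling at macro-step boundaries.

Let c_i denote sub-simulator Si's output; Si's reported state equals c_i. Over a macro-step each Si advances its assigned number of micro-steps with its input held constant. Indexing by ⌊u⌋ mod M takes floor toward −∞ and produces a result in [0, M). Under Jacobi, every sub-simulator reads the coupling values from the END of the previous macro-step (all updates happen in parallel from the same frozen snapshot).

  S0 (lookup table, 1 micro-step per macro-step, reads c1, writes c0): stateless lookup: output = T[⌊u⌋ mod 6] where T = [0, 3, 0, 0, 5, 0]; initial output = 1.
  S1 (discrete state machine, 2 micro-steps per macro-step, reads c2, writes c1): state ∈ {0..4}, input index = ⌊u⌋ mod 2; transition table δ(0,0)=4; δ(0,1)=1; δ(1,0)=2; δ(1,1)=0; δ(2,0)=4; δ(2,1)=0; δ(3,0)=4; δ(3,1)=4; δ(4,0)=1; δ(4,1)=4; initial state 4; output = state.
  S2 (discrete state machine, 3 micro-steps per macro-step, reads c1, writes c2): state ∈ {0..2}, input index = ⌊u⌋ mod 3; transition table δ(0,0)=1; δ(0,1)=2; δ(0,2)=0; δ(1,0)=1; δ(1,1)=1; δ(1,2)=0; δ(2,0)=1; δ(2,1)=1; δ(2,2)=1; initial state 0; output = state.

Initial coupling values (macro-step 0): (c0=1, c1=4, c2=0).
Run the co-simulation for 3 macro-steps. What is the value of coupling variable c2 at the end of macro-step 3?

c2 at macro-step 3 = 1

macro 1: S0 reads c1=4 → after 1×micro: 5; S1 reads c2=0 → after 2×micro: 2; S2 reads c1=4 → after 3×micro: 1 ⇒ (c0=5, c1=2, c2=1)
macro 2: S0 reads c1=2 → after 1×micro: 0; S1 reads c2=1 → after 2×micro: 1; S2 reads c1=2 → after 3×micro: 0 ⇒ (c0=0, c1=1, c2=0)
macro 3: S0 reads c1=1 → after 1×micro: 3; S1 reads c2=0 → after 2×micro: 4; S2 reads c1=1 → after 3×micro: 1 ⇒ (c0=3, c1=4, c2=1)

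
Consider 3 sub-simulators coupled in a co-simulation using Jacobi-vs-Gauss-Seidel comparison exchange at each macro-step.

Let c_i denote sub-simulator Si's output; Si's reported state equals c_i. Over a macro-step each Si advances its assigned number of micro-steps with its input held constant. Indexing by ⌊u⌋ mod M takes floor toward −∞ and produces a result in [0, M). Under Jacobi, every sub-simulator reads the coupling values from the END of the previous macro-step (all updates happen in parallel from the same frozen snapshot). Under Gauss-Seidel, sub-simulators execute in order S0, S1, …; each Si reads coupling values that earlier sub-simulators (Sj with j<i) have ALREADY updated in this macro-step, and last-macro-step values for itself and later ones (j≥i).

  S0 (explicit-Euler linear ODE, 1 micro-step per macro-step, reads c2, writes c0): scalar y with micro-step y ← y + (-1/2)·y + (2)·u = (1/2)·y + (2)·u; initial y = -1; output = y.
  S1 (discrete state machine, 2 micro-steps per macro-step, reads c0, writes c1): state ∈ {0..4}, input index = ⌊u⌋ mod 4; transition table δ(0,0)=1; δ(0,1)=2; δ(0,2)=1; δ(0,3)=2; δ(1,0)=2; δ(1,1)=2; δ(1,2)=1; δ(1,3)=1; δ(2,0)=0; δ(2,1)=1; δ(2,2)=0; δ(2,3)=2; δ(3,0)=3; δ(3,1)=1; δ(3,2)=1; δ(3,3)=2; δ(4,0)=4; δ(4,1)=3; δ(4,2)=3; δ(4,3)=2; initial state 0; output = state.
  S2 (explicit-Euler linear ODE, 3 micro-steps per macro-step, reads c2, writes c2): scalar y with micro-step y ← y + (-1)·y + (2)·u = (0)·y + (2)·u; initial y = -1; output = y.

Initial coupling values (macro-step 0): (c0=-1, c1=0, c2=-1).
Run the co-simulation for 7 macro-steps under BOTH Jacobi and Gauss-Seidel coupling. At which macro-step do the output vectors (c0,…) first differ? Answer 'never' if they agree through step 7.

first divergence at macro-step: 1

[Jacobi] macro 1: S0 reads c2=-1 → after 1×micro: -5/2; S1 reads c0=-1 → after 2×micro: 2; S2 reads c2=-1 → after 3×micro: -2 ⇒ (c0=-5/2, c1=2, c2=-2)
[Jacobi] macro 2: S0 reads c2=-2 → after 1×micro: -21/4; S1 reads c0=-5/2 → after 2×micro: 2; S2 reads c2=-2 → after 3×micro: -4 ⇒ (c0=-21/4, c1=2, c2=-4)
[Jacobi] macro 3: S0 reads c2=-4 → after 1×micro: -85/8; S1 reads c0=-21/4 → after 2×micro: 1; S2 reads c2=-4 → after 3×micro: -8 ⇒ (c0=-85/8, c1=1, c2=-8)
[Jacobi] macro 4: S0 reads c2=-8 → after 1×micro: -341/16; S1 reads c0=-85/8 → after 2×micro: 1; S2 reads c2=-8 → after 3×micro: -16 ⇒ (c0=-341/16, c1=1, c2=-16)
[Jacobi] macro 5: S0 reads c2=-16 → after 1×micro: -1365/32; S1 reads c0=-341/16 → after 2×micro: 1; S2 reads c2=-16 → after 3×micro: -32 ⇒ (c0=-1365/32, c1=1, c2=-32)
[Jacobi] macro 6: S0 reads c2=-32 → after 1×micro: -5461/64; S1 reads c0=-1365/32 → after 2×micro: 1; S2 reads c2=-32 → after 3×micro: -64 ⇒ (c0=-5461/64, c1=1, c2=-64)
[Jacobi] macro 7: S0 reads c2=-64 → after 1×micro: -21845/128; S1 reads c0=-5461/64 → after 2×micro: 1; S2 reads c2=-64 → after 3×micro: -128 ⇒ (c0=-21845/128, c1=1, c2=-128)
[Gauss-Seidel] macro 1: S0 reads c2=-1 → after 1×micro: -5/2; S1 reads c0=-5/2 → after 2×micro: 1; S2 reads c2=-1 → after 3×micro: -2 ⇒ (c0=-5/2, c1=1, c2=-2)
[Gauss-Seidel] macro 2: S0 reads c2=-2 → after 1×micro: -21/4; S1 reads c0=-21/4 → after 2×micro: 1; S2 reads c2=-2 → after 3×micro: -4 ⇒ (c0=-21/4, c1=1, c2=-4)
[Gauss-Seidel] macro 3: S0 reads c2=-4 → after 1×micro: -85/8; S1 reads c0=-85/8 → after 2×micro: 1; S2 reads c2=-4 → after 3×micro: -8 ⇒ (c0=-85/8, c1=1, c2=-8)
[Gauss-Seidel] macro 4: S0 reads c2=-8 → after 1×micro: -341/16; S1 reads c0=-341/16 → after 2×micro: 1; S2 reads c2=-8 → after 3×micro: -16 ⇒ (c0=-341/16, c1=1, c2=-16)
[Gauss-Seidel] macro 5: S0 reads c2=-16 → after 1×micro: -1365/32; S1 reads c0=-1365/32 → after 2×micro: 1; S2 reads c2=-16 → after 3×micro: -32 ⇒ (c0=-1365/32, c1=1, c2=-32)
[Gauss-Seidel] macro 6: S0 reads c2=-32 → after 1×micro: -5461/64; S1 reads c0=-5461/64 → after 2×micro: 1; S2 reads c2=-32 → after 3×micro: -64 ⇒ (c0=-5461/64, c1=1, c2=-64)
[Gauss-Seidel] macro 7: S0 reads c2=-64 → after 1×micro: -21845/128; S1 reads c0=-21845/128 → after 2×micro: 1; S2 reads c2=-64 → after 3×micro: -128 ⇒ (c0=-21845/128, c1=1, c2=-128)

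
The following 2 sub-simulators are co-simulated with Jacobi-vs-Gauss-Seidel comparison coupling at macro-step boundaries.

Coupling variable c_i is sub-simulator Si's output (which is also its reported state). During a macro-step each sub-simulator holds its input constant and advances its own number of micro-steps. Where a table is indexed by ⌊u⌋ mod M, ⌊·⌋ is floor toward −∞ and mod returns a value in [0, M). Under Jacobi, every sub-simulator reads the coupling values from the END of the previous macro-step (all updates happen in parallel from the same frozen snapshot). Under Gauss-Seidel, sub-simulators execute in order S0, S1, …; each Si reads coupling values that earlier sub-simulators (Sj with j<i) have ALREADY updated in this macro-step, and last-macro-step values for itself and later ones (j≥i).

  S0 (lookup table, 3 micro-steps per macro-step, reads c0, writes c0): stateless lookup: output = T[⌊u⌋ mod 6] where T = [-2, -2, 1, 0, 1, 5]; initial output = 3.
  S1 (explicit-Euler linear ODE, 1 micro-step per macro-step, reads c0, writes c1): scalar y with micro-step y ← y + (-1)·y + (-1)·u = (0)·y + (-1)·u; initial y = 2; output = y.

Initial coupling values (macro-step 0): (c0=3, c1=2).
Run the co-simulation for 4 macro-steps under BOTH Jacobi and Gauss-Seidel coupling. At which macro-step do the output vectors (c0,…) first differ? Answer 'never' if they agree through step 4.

[Jacobi] macro 1: S0 reads c0=3 → after 3×micro: 0; S1 reads c0=3 → after 1×micro: -3 ⇒ (c0=0, c1=-3)
[Jacobi] macro 2: S0 reads c0=0 → after 3×micro: -2; S1 reads c0=0 → after 1×micro: 0 ⇒ (c0=-2, c1=0)
[Jacobi] macro 3: S0 reads c0=-2 → after 3×micro: 1; S1 reads c0=-2 → after 1×micro: 2 ⇒ (c0=1, c1=2)
[Jacobi] macro 4: S0 reads c0=1 → after 3×micro: -2; S1 reads c0=1 → after 1×micro: -1 ⇒ (c0=-2, c1=-1)
[Gauss-Seidel] macro 1: S0 reads c0=3 → after 3×micro: 0; S1 reads c0=0 → after 1×micro: 0 ⇒ (c0=0, c1=0)
[Gauss-Seidel] macro 2: S0 reads c0=0 → after 3×micro: -2; S1 reads c0=-2 → after 1×micro: 2 ⇒ (c0=-2, c1=2)
[Gauss-Seidel] macro 3: S0 reads c0=-2 → after 3×micro: 1; S1 reads c0=1 → after 1×micro: -1 ⇒ (c0=1, c1=-1)
[Gauss-Seidel] macro 4: S0 reads c0=1 → after 3×micro: -2; S1 reads c0=-2 → after 1×micro: 2 ⇒ (c0=-2, c1=2)

first divergence at macro-step: 1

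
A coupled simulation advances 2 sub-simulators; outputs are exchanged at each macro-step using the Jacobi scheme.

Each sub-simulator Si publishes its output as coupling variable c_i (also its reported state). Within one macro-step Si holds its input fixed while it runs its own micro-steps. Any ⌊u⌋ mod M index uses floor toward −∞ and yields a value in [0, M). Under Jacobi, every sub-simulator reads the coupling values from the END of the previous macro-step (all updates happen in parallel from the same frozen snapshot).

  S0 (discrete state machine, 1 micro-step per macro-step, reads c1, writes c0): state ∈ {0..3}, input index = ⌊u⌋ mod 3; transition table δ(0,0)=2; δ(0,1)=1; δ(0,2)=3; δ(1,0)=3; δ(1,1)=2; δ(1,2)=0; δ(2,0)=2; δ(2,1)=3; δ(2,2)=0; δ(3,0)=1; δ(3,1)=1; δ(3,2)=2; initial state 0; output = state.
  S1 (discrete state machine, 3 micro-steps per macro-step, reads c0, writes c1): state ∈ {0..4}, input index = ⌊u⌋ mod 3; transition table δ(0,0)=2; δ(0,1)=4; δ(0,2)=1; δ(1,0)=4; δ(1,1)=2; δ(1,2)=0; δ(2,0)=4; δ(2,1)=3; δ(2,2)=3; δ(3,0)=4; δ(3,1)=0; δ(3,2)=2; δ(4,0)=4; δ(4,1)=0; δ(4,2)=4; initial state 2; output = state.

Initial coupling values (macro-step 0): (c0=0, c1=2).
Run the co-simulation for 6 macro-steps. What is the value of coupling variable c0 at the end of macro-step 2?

macro 1: S0 reads c1=2 → after 1×micro: 3; S1 reads c0=0 → after 3×micro: 4 ⇒ (c0=3, c1=4)
macro 2: S0 reads c1=4 → after 1×micro: 1; S1 reads c0=3 → after 3×micro: 4 ⇒ (c0=1, c1=4)
macro 3: S0 reads c1=4 → after 1×micro: 2; S1 reads c0=1 → after 3×micro: 0 ⇒ (c0=2, c1=0)
macro 4: S0 reads c1=0 → after 1×micro: 2; S1 reads c0=2 → after 3×micro: 1 ⇒ (c0=2, c1=1)
macro 5: S0 reads c1=1 → after 1×micro: 3; S1 reads c0=2 → after 3×micro: 0 ⇒ (c0=3, c1=0)
macro 6: S0 reads c1=0 → after 1×micro: 1; S1 reads c0=3 → after 3×micro: 4 ⇒ (c0=1, c1=4)

c0 at macro-step 2 = 1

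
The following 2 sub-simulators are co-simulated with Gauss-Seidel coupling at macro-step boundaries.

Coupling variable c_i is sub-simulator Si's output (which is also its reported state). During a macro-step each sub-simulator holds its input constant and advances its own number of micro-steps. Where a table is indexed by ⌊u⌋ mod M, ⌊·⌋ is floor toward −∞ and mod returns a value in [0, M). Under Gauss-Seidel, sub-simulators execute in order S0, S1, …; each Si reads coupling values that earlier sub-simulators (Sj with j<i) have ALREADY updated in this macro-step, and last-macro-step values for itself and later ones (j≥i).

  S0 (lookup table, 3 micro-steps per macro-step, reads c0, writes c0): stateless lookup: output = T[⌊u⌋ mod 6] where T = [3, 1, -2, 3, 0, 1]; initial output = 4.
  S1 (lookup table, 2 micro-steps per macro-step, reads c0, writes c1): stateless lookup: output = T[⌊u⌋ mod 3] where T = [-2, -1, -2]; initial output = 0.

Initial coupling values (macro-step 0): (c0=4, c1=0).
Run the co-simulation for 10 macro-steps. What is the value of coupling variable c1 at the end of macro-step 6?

macro 1: S0 reads c0=4 → after 3×micro: 0; S1 reads c0=0 → after 2×micro: -2 ⇒ (c0=0, c1=-2)
macro 2: S0 reads c0=0 → after 3×micro: 3; S1 reads c0=3 → after 2×micro: -2 ⇒ (c0=3, c1=-2)
macro 3: S0 reads c0=3 → after 3×micro: 3; S1 reads c0=3 → after 2×micro: -2 ⇒ (c0=3, c1=-2)
macro 4: S0 reads c0=3 → after 3×micro: 3; S1 reads c0=3 → after 2×micro: -2 ⇒ (c0=3, c1=-2)
macro 5: S0 reads c0=3 → after 3×micro: 3; S1 reads c0=3 → after 2×micro: -2 ⇒ (c0=3, c1=-2)
macro 6: S0 reads c0=3 → after 3×micro: 3; S1 reads c0=3 → after 2×micro: -2 ⇒ (c0=3, c1=-2)
macro 7: S0 reads c0=3 → after 3×micro: 3; S1 reads c0=3 → after 2×micro: -2 ⇒ (c0=3, c1=-2)
macro 8: S0 reads c0=3 → after 3×micro: 3; S1 reads c0=3 → after 2×micro: -2 ⇒ (c0=3, c1=-2)
macro 9: S0 reads c0=3 → after 3×micro: 3; S1 reads c0=3 → after 2×micro: -2 ⇒ (c0=3, c1=-2)
macro 10: S0 reads c0=3 → after 3×micro: 3; S1 reads c0=3 → after 2×micro: -2 ⇒ (c0=3, c1=-2)

c1 at macro-step 6 = -2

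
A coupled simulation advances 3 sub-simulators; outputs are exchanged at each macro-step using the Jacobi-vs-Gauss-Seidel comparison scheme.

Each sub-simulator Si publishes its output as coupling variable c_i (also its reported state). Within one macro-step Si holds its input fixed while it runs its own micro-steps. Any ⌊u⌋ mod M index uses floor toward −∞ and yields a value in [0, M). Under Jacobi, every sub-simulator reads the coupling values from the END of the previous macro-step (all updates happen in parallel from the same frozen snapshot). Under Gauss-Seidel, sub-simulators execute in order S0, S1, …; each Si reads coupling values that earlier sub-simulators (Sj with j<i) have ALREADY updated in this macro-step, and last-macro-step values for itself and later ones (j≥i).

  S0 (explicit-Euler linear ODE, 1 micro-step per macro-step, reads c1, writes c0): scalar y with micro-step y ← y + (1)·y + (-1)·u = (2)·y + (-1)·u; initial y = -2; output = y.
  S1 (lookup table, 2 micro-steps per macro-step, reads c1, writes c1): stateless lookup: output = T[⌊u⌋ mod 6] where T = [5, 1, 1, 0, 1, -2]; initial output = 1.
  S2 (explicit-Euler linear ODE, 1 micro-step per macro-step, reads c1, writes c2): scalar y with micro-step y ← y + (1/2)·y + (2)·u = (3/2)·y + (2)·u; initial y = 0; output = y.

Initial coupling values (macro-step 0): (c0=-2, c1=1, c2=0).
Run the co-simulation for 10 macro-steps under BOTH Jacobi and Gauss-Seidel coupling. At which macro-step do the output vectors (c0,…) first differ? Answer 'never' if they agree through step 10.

[Jacobi] macro 1: S0 reads c1=1 → after 1×micro: -5; S1 reads c1=1 → after 2×micro: 1; S2 reads c1=1 → after 1×micro: 2 ⇒ (c0=-5, c1=1, c2=2)
[Jacobi] macro 2: S0 reads c1=1 → after 1×micro: -11; S1 reads c1=1 → after 2×micro: 1; S2 reads c1=1 → after 1×micro: 5 ⇒ (c0=-11, c1=1, c2=5)
[Jacobi] macro 3: S0 reads c1=1 → after 1×micro: -23; S1 reads c1=1 → after 2×micro: 1; S2 reads c1=1 → after 1×micro: 19/2 ⇒ (c0=-23, c1=1, c2=19/2)
[Jacobi] macro 4: S0 reads c1=1 → after 1×micro: -47; S1 reads c1=1 → after 2×micro: 1; S2 reads c1=1 → after 1×micro: 65/4 ⇒ (c0=-47, c1=1, c2=65/4)
[Jacobi] macro 5: S0 reads c1=1 → after 1×micro: -95; S1 reads c1=1 → after 2×micro: 1; S2 reads c1=1 → after 1×micro: 211/8 ⇒ (c0=-95, c1=1, c2=211/8)
[Jacobi] macro 6: S0 reads c1=1 → after 1×micro: -191; S1 reads c1=1 → after 2×micro: 1; S2 reads c1=1 → after 1×micro: 665/16 ⇒ (c0=-191, c1=1, c2=665/16)
[Jacobi] macro 7: S0 reads c1=1 → after 1×micro: -383; S1 reads c1=1 → after 2×micro: 1; S2 reads c1=1 → after 1×micro: 2059/32 ⇒ (c0=-383, c1=1, c2=2059/32)
[Jacobi] macro 8: S0 reads c1=1 → after 1×micro: -767; S1 reads c1=1 → after 2×micro: 1; S2 reads c1=1 → after 1×micro: 6305/64 ⇒ (c0=-767, c1=1, c2=6305/64)
[Jacobi] macro 9: S0 reads c1=1 → after 1×micro: -1535; S1 reads c1=1 → after 2×micro: 1; S2 reads c1=1 → after 1×micro: 19171/128 ⇒ (c0=-1535, c1=1, c2=19171/128)
[Jacobi] macro 10: S0 reads c1=1 → after 1×micro: -3071; S1 reads c1=1 → after 2×micro: 1; S2 reads c1=1 → after 1×micro: 58025/256 ⇒ (c0=-3071, c1=1, c2=58025/256)
[Gauss-Seidel] macro 1: S0 reads c1=1 → after 1×micro: -5; S1 reads c1=1 → after 2×micro: 1; S2 reads c1=1 → after 1×micro: 2 ⇒ (c0=-5, c1=1, c2=2)
[Gauss-Seidel] macro 2: S0 reads c1=1 → after 1×micro: -11; S1 reads c1=1 → after 2×micro: 1; S2 reads c1=1 → after 1×micro: 5 ⇒ (c0=-11, c1=1, c2=5)
[Gauss-Seidel] macro 3: S0 reads c1=1 → after 1×micro: -23; S1 reads c1=1 → after 2×micro: 1; S2 reads c1=1 → after 1×micro: 19/2 ⇒ (c0=-23, c1=1, c2=19/2)
[Gauss-Seidel] macro 4: S0 reads c1=1 → after 1×micro: -47; S1 reads c1=1 → after 2×micro: 1; S2 reads c1=1 → after 1×micro: 65/4 ⇒ (c0=-47, c1=1, c2=65/4)
[Gauss-Seidel] macro 5: S0 reads c1=1 → after 1×micro: -95; S1 reads c1=1 → after 2×micro: 1; S2 reads c1=1 → after 1×micro: 211/8 ⇒ (c0=-95, c1=1, c2=211/8)
[Gauss-Seidel] macro 6: S0 reads c1=1 → after 1×micro: -191; S1 reads c1=1 → after 2×micro: 1; S2 reads c1=1 → after 1×micro: 665/16 ⇒ (c0=-191, c1=1, c2=665/16)
[Gauss-Seidel] macro 7: S0 reads c1=1 → after 1×micro: -383; S1 reads c1=1 → after 2×micro: 1; S2 reads c1=1 → after 1×micro: 2059/32 ⇒ (c0=-383, c1=1, c2=2059/32)
[Gauss-Seidel] macro 8: S0 reads c1=1 → after 1×micro: -767; S1 reads c1=1 → after 2×micro: 1; S2 reads c1=1 → after 1×micro: 6305/64 ⇒ (c0=-767, c1=1, c2=6305/64)
[Gauss-Seidel] macro 9: S0 reads c1=1 → after 1×micro: -1535; S1 reads c1=1 → after 2×micro: 1; S2 reads c1=1 → after 1×micro: 19171/128 ⇒ (c0=-1535, c1=1, c2=19171/128)
[Gauss-Seidel] macro 10: S0 reads c1=1 → after 1×micro: -3071; S1 reads c1=1 → after 2×micro: 1; S2 reads c1=1 → after 1×micro: 58025/256 ⇒ (c0=-3071, c1=1, c2=58025/256)

first divergence at macro-step: never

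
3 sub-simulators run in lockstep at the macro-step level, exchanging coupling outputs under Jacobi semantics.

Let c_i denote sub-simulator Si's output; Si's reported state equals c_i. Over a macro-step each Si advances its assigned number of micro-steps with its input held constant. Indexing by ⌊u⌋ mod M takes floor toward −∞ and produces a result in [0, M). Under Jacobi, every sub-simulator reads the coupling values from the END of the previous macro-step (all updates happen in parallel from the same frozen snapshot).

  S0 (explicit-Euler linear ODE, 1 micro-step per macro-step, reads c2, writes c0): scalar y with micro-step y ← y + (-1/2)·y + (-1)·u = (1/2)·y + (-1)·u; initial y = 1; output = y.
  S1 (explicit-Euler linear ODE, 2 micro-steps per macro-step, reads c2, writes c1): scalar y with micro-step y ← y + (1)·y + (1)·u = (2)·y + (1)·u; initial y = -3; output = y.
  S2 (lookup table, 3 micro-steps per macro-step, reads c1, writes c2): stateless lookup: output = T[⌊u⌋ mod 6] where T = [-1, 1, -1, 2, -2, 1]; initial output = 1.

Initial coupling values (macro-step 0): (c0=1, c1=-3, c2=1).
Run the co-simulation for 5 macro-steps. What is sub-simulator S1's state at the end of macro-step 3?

S1 state at macro-step 3 = -114

macro 1: S0 reads c2=1 → after 1×micro: -1/2; S1 reads c2=1 → after 2×micro: -9; S2 reads c1=-3 → after 3×micro: 2 ⇒ (c0=-1/2, c1=-9, c2=2)
macro 2: S0 reads c2=2 → after 1×micro: -9/4; S1 reads c2=2 → after 2×micro: -30; S2 reads c1=-9 → after 3×micro: 2 ⇒ (c0=-9/4, c1=-30, c2=2)
macro 3: S0 reads c2=2 → after 1×micro: -25/8; S1 reads c2=2 → after 2×micro: -114; S2 reads c1=-30 → after 3×micro: -1 ⇒ (c0=-25/8, c1=-114, c2=-1)
macro 4: S0 reads c2=-1 → after 1×micro: -9/16; S1 reads c2=-1 → after 2×micro: -459; S2 reads c1=-114 → after 3×micro: -1 ⇒ (c0=-9/16, c1=-459, c2=-1)
macro 5: S0 reads c2=-1 → after 1×micro: 23/32; S1 reads c2=-1 → after 2×micro: -1839; S2 reads c1=-459 → after 3×micro: 2 ⇒ (c0=23/32, c1=-1839, c2=2)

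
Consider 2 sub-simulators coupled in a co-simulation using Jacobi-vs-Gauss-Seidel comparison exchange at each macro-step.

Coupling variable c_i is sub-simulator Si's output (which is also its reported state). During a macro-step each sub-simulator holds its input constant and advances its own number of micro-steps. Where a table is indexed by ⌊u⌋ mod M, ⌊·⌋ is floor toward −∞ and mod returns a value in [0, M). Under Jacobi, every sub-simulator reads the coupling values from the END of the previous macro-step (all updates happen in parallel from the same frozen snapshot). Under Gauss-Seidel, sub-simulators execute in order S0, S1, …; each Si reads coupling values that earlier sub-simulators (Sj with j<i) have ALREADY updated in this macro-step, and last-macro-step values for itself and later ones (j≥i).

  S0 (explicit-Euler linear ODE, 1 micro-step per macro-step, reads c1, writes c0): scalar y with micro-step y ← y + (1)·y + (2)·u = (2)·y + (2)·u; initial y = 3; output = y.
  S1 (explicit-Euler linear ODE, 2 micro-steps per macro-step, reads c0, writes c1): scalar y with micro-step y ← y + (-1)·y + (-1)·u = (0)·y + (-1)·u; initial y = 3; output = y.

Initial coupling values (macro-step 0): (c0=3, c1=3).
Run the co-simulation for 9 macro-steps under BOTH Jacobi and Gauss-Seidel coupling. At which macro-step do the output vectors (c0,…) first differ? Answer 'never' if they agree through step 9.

[Jacobi] macro 1: S0 reads c1=3 → after 1×micro: 12; S1 reads c0=3 → after 2×micro: -3 ⇒ (c0=12, c1=-3)
[Jacobi] macro 2: S0 reads c1=-3 → after 1×micro: 18; S1 reads c0=12 → after 2×micro: -12 ⇒ (c0=18, c1=-12)
[Jacobi] macro 3: S0 reads c1=-12 → after 1×micro: 12; S1 reads c0=18 → after 2×micro: -18 ⇒ (c0=12, c1=-18)
[Jacobi] macro 4: S0 reads c1=-18 → after 1×micro: -12; S1 reads c0=12 → after 2×micro: -12 ⇒ (c0=-12, c1=-12)
[Jacobi] macro 5: S0 reads c1=-12 → after 1×micro: -48; S1 reads c0=-12 → after 2×micro: 12 ⇒ (c0=-48, c1=12)
[Jacobi] macro 6: S0 reads c1=12 → after 1×micro: -72; S1 reads c0=-48 → after 2×micro: 48 ⇒ (c0=-72, c1=48)
[Jacobi] macro 7: S0 reads c1=48 → after 1×micro: -48; S1 reads c0=-72 → after 2×micro: 72 ⇒ (c0=-48, c1=72)
[Jacobi] macro 8: S0 reads c1=72 → after 1×micro: 48; S1 reads c0=-48 → after 2×micro: 48 ⇒ (c0=48, c1=48)
[Jacobi] macro 9: S0 reads c1=48 → after 1×micro: 192; S1 reads c0=48 → after 2×micro: -48 ⇒ (c0=192, c1=-48)
[Gauss-Seidel] macro 1: S0 reads c1=3 → after 1×micro: 12; S1 reads c0=12 → after 2×micro: -12 ⇒ (c0=12, c1=-12)
[Gauss-Seidel] macro 2: S0 reads c1=-12 → after 1×micro: 0; S1 reads c0=0 → after 2×micro: 0 ⇒ (c0=0, c1=0)
[Gauss-Seidel] macro 3: S0 reads c1=0 → after 1×micro: 0; S1 reads c0=0 → after 2×micro: 0 ⇒ (c0=0, c1=0)
[Gauss-Seidel] macro 4: S0 reads c1=0 → after 1×micro: 0; S1 reads c0=0 → after 2×micro: 0 ⇒ (c0=0, c1=0)
[Gauss-Seidel] macro 5: S0 reads c1=0 → after 1×micro: 0; S1 reads c0=0 → after 2×micro: 0 ⇒ (c0=0, c1=0)
[Gauss-Seidel] macro 6: S0 reads c1=0 → after 1×micro: 0; S1 reads c0=0 → after 2×micro: 0 ⇒ (c0=0, c1=0)
[Gauss-Seidel] macro 7: S0 reads c1=0 → after 1×micro: 0; S1 reads c0=0 → after 2×micro: 0 ⇒ (c0=0, c1=0)
[Gauss-Seidel] macro 8: S0 reads c1=0 → after 1×micro: 0; S1 reads c0=0 → after 2×micro: 0 ⇒ (c0=0, c1=0)
[Gauss-Seidel] macro 9: S0 reads c1=0 → after 1×micro: 0; S1 reads c0=0 → after 2×micro: 0 ⇒ (c0=0, c1=0)

first divergence at macro-step: 1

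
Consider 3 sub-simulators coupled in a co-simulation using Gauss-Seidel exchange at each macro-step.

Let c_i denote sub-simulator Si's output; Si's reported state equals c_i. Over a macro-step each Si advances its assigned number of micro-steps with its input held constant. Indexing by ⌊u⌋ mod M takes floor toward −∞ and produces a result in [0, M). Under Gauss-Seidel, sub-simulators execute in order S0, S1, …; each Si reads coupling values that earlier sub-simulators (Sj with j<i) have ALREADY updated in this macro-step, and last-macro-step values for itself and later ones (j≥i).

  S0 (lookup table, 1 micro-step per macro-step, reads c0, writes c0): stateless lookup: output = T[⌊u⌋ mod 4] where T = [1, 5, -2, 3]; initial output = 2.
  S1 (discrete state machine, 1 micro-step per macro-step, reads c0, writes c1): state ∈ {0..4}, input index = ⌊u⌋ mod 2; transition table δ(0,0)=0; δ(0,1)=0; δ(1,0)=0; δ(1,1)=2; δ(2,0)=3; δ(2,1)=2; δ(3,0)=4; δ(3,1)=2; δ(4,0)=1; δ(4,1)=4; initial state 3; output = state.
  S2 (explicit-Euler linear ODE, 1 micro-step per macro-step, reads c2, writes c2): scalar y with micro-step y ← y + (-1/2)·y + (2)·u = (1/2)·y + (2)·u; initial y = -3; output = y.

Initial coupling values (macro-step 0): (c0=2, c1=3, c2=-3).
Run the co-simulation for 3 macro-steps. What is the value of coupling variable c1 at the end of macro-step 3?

c1 at macro-step 3 = 0

macro 1: S0 reads c0=2 → after 1×micro: -2; S1 reads c0=-2 → after 1×micro: 4; S2 reads c2=-3 → after 1×micro: -15/2 ⇒ (c0=-2, c1=4, c2=-15/2)
macro 2: S0 reads c0=-2 → after 1×micro: -2; S1 reads c0=-2 → after 1×micro: 1; S2 reads c2=-15/2 → after 1×micro: -75/4 ⇒ (c0=-2, c1=1, c2=-75/4)
macro 3: S0 reads c0=-2 → after 1×micro: -2; S1 reads c0=-2 → after 1×micro: 0; S2 reads c2=-75/4 → after 1×micro: -375/8 ⇒ (c0=-2, c1=0, c2=-375/8)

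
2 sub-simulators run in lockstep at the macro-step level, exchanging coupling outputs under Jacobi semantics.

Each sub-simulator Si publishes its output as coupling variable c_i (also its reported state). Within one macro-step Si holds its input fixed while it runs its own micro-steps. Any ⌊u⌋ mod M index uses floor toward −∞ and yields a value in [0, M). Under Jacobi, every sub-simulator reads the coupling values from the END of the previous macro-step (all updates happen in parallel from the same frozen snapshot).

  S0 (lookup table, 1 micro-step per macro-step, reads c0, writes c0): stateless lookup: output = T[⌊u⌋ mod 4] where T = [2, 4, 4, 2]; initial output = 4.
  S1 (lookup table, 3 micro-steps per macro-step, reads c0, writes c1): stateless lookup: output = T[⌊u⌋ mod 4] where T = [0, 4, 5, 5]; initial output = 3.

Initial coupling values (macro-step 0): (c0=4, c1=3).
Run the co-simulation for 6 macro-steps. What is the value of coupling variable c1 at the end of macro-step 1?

c1 at macro-step 1 = 0

macro 1: S0 reads c0=4 → after 1×micro: 2; S1 reads c0=4 → after 3×micro: 0 ⇒ (c0=2, c1=0)
macro 2: S0 reads c0=2 → after 1×micro: 4; S1 reads c0=2 → after 3×micro: 5 ⇒ (c0=4, c1=5)
macro 3: S0 reads c0=4 → after 1×micro: 2; S1 reads c0=4 → after 3×micro: 0 ⇒ (c0=2, c1=0)
macro 4: S0 reads c0=2 → after 1×micro: 4; S1 reads c0=2 → after 3×micro: 5 ⇒ (c0=4, c1=5)
macro 5: S0 reads c0=4 → after 1×micro: 2; S1 reads c0=4 → after 3×micro: 0 ⇒ (c0=2, c1=0)
macro 6: S0 reads c0=2 → after 1×micro: 4; S1 reads c0=2 → after 3×micro: 5 ⇒ (c0=4, c1=5)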